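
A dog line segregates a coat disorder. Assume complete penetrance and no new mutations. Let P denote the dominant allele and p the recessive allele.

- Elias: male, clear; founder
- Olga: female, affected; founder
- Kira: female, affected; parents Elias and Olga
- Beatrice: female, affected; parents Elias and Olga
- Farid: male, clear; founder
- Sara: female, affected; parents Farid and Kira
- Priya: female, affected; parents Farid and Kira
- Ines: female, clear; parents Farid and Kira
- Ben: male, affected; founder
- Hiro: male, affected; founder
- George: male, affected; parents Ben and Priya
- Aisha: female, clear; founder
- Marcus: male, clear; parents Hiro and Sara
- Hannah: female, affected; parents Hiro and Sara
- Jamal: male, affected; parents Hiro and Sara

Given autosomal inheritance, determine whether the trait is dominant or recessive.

dominant

Hiro and Sara are both affected yet have a clear child Marcus. Under a recessive model two affected parents are homozygous and every child would be affected, so the trait cannot be recessive.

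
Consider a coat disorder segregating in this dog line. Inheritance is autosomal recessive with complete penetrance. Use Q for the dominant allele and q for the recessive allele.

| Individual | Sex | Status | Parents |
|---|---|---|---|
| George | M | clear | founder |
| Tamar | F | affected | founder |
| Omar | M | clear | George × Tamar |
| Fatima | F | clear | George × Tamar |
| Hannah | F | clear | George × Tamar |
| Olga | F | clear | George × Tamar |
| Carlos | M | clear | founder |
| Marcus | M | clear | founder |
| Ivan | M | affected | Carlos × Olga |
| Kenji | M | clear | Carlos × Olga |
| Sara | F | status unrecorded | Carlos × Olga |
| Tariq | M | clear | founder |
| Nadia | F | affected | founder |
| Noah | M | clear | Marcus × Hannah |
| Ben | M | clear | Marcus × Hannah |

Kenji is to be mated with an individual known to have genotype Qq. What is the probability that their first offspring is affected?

Carlos is clear so carries Q and passed q to Ivan (qq), so Carlos is Qq.
Olga is clear so carries Q and received q from Tamar (qq), so Olga is Qq.
Kenji is a clear offspring of Carlos (Qq) × Olga (Qq), whose cross gives 1/4 QQ : 1/2 Qq : 1/4 qq; conditioning on being clear, Kenji is QQ with probability 1/3, Qq with probability 2/3.
Summing over parental genotype combinations, P(offspring is affected) = 2/3·1/4 = 1/6.

1/6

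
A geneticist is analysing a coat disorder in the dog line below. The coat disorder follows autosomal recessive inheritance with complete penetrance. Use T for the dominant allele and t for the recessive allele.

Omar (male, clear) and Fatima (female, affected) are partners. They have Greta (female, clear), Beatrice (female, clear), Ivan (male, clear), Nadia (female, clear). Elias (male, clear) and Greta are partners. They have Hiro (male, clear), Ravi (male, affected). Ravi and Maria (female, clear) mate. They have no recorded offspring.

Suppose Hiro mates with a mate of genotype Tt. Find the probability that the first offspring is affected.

1/6

Elias is clear so carries T and passed t to Ravi (tt), so Elias is Tt.
Greta is clear so carries T and received t from Fatima (tt), so Greta is Tt.
Hiro is a clear offspring of Elias (Tt) × Greta (Tt), whose cross gives 1/4 TT : 1/2 Tt : 1/4 tt; conditioning on being clear, Hiro is TT with probability 1/3, Tt with probability 2/3.
Summing over parental genotype combinations, P(offspring is affected) = 2/3·1/4 = 1/6.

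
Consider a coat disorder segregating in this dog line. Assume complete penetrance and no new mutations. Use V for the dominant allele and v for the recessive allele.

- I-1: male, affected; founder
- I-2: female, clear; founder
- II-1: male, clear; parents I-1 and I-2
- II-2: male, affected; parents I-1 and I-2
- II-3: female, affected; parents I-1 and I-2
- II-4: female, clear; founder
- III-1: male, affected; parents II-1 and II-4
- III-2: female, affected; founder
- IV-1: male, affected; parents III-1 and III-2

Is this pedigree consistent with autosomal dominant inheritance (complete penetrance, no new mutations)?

Under autosomal dominant, III-1 (affected, male) cannot arise from II-1 (clear) × II-4 (clear).

No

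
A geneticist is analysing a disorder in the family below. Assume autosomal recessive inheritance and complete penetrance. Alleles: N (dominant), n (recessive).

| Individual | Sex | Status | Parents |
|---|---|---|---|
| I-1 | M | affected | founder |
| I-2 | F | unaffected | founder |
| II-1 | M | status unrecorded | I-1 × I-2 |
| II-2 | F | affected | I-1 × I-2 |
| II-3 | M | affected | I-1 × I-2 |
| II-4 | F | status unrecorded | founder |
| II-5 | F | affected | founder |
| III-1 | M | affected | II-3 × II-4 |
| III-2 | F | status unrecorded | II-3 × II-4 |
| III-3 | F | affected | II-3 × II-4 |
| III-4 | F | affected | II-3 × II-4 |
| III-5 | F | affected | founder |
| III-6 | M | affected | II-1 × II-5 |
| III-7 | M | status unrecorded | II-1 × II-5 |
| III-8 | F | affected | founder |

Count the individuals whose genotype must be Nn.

1

Obligate heterozygotes: I-2 is unaffected so carries N and passed n to II-2 (nn), so I-2 is Nn.
Every other individual is either homozygous by phenotype or has at least one consistent homozygous assignment, so the count is 1.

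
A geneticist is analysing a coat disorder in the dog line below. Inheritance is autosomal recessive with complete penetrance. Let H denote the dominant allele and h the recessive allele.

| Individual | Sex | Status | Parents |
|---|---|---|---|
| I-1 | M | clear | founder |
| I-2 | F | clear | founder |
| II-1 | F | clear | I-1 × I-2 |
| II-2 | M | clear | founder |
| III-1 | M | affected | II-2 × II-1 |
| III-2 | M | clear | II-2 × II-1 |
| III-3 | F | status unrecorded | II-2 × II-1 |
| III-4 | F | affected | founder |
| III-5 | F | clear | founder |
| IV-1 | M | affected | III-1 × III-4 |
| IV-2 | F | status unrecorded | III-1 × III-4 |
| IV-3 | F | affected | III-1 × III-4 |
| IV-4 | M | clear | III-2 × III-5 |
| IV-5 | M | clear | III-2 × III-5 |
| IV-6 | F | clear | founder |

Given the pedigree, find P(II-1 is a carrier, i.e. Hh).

1

II-1 is clear so carries H and passed h to III-1 (hh), so II-1 is Hh, giving P(Hh) = 1.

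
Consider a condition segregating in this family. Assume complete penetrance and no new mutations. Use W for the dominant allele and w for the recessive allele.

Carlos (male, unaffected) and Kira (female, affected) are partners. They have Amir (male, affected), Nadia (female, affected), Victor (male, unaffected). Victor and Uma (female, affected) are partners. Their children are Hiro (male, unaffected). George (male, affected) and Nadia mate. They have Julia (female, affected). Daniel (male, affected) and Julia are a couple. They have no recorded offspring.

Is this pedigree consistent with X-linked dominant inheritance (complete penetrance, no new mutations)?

Yes

A consistent assignment under X-linked dominant exists: Carlos X^w Y, Kira X^W X^w, Amir X^W Y, Nadia X^W X^w, Victor X^w Y, Uma X^W X^w, George X^W Y, Hiro X^w Y, Julia X^W X^W, Daniel X^W Y.
In this assignment every recorded phenotype matches its genotype and every non-founder's genotype is obtainable from its parents' genotypes, so the pedigree is consistent.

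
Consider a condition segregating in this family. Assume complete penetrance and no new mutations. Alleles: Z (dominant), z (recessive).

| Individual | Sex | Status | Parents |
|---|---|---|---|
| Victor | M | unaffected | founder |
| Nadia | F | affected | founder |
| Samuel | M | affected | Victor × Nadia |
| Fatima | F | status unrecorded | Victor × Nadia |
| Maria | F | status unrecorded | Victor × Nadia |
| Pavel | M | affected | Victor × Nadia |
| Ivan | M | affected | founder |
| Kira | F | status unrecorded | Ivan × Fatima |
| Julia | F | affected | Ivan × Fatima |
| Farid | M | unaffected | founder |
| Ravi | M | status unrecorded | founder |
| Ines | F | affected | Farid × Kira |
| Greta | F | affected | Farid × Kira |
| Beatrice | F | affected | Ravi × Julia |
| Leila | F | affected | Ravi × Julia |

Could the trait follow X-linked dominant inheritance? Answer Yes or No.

Yes

A consistent assignment under X-linked dominant exists: Victor X^z Y, Nadia X^Z X^Z, Samuel X^Z Y, Fatima X^Z X^z, Maria X^Z X^z, Pavel X^Z Y, Ivan X^Z Y, Kira X^Z X^Z, Julia X^Z X^Z, Farid X^z Y, Ravi X^Z Y, Ines X^Z X^z, Greta X^Z X^z, Beatrice X^Z X^Z, Leila X^Z X^Z.
In this assignment every recorded phenotype matches its genotype and every non-founder's genotype is obtainable from its parents' genotypes, so the pedigree is consistent.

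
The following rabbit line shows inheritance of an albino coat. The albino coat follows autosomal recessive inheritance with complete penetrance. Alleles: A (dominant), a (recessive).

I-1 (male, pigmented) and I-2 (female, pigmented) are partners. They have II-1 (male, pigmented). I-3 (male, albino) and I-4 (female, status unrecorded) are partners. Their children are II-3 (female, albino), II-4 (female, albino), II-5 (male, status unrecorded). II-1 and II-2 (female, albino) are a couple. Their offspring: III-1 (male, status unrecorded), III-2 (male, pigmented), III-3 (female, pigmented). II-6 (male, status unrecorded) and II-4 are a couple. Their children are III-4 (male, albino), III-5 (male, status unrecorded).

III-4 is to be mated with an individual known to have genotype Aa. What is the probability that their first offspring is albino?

III-4 is albino, so III-4 is aa.
The cross gives 1/2 Aa : 1/2 aa, so P(offspring is albino) = 1/2.

1/2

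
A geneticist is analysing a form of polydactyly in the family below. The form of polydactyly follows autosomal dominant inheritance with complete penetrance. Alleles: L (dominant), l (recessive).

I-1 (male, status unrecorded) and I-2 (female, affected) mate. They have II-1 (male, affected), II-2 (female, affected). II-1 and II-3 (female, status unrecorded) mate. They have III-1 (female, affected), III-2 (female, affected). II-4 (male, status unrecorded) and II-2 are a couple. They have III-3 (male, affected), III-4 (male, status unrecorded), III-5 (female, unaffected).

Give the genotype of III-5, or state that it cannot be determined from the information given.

III-5 is unaffected, so III-5 is ll.

ll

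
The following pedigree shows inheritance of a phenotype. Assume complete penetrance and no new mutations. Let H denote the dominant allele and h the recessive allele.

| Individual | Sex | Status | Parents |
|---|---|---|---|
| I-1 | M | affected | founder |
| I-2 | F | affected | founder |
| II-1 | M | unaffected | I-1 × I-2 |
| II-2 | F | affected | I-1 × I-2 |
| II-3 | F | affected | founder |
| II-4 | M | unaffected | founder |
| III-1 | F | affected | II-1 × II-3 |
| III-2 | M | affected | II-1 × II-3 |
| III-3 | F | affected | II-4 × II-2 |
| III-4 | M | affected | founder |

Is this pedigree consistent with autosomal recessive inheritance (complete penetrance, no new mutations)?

No

Under autosomal recessive, II-1 (unaffected, male) cannot arise from I-1 (affected) × I-2 (affected).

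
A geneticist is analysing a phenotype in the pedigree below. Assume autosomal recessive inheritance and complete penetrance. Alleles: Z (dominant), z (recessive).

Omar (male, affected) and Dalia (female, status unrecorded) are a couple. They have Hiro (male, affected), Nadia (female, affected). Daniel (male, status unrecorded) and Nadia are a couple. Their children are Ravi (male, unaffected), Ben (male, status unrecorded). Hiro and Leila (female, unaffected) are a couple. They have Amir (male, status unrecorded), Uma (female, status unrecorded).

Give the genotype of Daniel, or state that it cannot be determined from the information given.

cannot be determined

Daniel's phenotype is unrecorded, and no parent or child forces a single allele at both positions; consistent genotype assignments exist with Daniel as ZZ or Zz.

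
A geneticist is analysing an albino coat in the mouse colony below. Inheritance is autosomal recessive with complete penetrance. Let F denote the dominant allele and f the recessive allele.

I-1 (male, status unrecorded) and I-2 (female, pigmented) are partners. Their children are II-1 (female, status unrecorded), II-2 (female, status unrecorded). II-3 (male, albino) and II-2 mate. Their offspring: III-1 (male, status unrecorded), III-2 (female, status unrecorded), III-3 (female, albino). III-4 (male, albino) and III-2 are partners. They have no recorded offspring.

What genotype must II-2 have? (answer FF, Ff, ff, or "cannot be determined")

cannot be determined

II-2's phenotype is unrecorded, and no parent or child forces a single allele at both positions; consistent genotype assignments exist with II-2 as Ff or ff.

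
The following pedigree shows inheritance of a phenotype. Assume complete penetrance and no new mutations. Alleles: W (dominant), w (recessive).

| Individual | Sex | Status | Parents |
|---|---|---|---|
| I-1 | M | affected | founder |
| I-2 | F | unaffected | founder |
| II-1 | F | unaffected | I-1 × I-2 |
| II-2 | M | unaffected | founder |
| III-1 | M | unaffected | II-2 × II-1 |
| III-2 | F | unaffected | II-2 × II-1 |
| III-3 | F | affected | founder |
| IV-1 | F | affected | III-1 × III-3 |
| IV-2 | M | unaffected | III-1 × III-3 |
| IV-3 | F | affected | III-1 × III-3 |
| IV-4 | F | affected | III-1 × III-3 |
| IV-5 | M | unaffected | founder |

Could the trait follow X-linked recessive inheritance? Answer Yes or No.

No

Under X-linked recessive, IV-1 (affected, female) cannot arise from III-1 (unaffected) × III-3 (affected).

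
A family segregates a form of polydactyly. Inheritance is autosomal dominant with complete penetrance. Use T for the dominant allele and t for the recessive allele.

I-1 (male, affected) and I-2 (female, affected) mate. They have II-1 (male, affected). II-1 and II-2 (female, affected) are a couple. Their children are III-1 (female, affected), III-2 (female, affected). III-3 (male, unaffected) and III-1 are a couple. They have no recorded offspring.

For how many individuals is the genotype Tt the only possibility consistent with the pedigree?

No individual's genotype is forced to Tt by the pedigree, so the count is 0.

0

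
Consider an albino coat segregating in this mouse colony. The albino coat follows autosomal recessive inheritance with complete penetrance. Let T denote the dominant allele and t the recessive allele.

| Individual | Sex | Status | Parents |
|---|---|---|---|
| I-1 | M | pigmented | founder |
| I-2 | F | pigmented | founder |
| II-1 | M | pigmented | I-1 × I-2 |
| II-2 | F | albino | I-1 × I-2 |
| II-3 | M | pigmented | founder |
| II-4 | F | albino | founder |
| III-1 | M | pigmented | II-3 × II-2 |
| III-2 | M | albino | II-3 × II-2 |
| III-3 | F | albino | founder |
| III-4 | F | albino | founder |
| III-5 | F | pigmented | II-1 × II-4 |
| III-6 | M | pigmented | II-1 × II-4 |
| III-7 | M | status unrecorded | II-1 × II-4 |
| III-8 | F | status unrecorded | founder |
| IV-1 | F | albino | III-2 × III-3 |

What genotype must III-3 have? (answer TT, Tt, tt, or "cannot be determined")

tt

III-3 is albino, so III-3 is tt.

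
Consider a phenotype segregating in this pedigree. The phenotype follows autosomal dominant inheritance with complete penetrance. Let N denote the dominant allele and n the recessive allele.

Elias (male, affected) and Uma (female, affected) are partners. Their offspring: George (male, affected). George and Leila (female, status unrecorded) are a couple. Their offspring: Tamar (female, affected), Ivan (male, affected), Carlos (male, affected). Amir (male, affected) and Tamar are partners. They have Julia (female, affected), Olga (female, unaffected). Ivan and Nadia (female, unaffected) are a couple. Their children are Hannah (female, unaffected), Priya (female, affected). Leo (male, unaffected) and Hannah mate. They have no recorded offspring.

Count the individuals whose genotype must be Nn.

Obligate heterozygotes: Tamar is affected so carries N and passed n to Olga (nn), so Tamar is Nn; Ivan is affected so carries N and passed n to Hannah (nn), so Ivan is Nn; Amir is affected so carries N and passed n to Olga (nn), so Amir is Nn; Priya is affected so carries N and received n from Nadia (nn), so Priya is Nn.
Every other individual is either homozygous by phenotype or has at least one consistent homozygous assignment, so the count is 4.

4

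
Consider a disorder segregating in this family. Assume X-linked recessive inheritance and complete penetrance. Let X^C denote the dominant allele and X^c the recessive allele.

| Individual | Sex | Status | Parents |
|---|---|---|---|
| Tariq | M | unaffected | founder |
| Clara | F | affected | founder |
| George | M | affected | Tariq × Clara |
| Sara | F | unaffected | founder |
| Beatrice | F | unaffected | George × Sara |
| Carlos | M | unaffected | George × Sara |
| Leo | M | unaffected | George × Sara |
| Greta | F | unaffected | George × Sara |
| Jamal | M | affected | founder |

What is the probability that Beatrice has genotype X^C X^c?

1

Beatrice is unaffected so carries C and received c from George (X^c Y), so Beatrice is X^C X^c, giving P(X^C X^c) = 1.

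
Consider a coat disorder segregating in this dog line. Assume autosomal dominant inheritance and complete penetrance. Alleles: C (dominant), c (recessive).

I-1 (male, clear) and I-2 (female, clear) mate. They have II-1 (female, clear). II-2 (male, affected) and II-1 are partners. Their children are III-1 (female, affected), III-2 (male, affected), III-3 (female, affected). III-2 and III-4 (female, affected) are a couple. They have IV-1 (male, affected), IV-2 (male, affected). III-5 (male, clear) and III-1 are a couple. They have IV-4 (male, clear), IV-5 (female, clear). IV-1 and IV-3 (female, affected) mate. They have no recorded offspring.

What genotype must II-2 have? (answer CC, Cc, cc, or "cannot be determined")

cannot be determined

II-2's phenotype allows CC or Cc, and no parent or child forces a single allele at both positions; consistent genotype assignments exist with II-2 as CC or Cc.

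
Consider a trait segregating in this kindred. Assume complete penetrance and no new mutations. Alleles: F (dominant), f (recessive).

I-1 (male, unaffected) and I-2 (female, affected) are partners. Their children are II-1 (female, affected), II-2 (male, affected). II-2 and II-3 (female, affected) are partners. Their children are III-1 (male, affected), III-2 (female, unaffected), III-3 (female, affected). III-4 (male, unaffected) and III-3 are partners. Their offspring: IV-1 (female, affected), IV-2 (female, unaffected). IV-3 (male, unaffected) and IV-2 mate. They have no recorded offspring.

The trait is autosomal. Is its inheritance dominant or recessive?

dominant

II-2 and II-3 are both affected yet have an unaffected child III-2. Under a recessive model two affected parents are homozygous and every child would be affected, so the trait cannot be recessive.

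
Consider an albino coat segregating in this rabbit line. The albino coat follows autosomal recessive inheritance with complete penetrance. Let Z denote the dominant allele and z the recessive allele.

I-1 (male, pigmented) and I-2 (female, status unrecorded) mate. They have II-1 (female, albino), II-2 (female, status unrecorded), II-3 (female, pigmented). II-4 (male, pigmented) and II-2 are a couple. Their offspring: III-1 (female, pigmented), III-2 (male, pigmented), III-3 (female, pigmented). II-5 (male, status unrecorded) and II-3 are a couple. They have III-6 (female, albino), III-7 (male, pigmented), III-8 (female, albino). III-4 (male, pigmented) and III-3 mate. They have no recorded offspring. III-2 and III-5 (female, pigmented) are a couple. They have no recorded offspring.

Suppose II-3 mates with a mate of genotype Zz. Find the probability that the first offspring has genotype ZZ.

II-3 is pigmented so carries Z and passed z to III-6 (zz), so II-3 is Zz.
The cross gives 1/4 ZZ : 1/2 Zz : 1/4 zz, so P(offspring has genotype ZZ) = 1/4.

1/4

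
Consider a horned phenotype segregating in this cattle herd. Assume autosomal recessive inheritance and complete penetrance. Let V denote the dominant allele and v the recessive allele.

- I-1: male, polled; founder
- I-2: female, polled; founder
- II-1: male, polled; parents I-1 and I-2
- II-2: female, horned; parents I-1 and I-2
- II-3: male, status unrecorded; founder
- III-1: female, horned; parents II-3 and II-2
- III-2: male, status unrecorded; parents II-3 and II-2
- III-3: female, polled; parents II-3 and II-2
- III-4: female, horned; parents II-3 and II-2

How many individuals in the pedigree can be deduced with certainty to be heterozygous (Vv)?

4

Obligate heterozygotes: I-1 is polled so carries V and passed v to II-2 (vv), so I-1 is Vv; I-2 is polled so carries V and passed v to II-2 (vv), so I-2 is Vv; II-3 passed V to III-3 (Vv, whose v came from II-2) and passed v to III-1 (vv), so II-3 is Vv; III-3 is polled so carries V and received v from II-2 (vv), so III-3 is Vv.
Every other individual is either homozygous by phenotype or has at least one consistent homozygous assignment, so the count is 4.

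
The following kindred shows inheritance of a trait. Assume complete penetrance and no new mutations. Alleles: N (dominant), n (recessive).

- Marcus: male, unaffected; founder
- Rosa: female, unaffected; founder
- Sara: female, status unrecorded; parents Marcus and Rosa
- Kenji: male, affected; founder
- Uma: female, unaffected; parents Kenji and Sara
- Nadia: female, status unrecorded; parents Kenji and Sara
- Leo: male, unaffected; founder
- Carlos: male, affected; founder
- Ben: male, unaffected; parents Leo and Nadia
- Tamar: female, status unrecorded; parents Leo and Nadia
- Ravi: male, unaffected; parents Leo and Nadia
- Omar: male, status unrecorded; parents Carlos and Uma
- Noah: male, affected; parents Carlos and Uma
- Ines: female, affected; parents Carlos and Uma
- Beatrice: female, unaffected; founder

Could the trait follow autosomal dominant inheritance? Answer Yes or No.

Yes

A consistent assignment under autosomal dominant exists: Marcus nn, Rosa nn, Sara nn, Kenji Nn, Uma nn, Nadia Nn, Leo nn, Carlos NN, Ben nn, Tamar Nn, Ravi nn, Omar Nn, Noah Nn, Ines Nn, Beatrice nn.
In this assignment every recorded phenotype matches its genotype and every non-founder's genotype is obtainable from its parents' genotypes, so the pedigree is consistent.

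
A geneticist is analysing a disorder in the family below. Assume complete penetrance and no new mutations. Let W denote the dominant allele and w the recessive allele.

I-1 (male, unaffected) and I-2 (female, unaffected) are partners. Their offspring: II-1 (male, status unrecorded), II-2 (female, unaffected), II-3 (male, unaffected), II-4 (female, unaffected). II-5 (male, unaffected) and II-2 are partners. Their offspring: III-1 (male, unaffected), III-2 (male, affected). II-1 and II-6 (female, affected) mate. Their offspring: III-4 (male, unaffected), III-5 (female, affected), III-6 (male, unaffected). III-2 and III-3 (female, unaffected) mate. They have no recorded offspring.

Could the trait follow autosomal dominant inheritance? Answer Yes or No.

No

Under autosomal dominant, III-2 (affected, male) cannot arise from II-5 (unaffected) × II-2 (unaffected).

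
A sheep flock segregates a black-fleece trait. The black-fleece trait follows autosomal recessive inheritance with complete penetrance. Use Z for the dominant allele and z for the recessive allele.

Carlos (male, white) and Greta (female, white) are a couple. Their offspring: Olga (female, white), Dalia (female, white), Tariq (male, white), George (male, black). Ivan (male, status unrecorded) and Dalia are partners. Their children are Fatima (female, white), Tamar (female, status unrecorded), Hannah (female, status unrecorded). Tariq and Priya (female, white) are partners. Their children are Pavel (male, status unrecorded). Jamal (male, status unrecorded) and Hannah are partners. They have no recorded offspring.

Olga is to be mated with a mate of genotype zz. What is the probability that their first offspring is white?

Carlos is white so carries Z and passed z to George (zz), so Carlos is Zz.
Greta is white so carries Z and passed z to George (zz), so Greta is Zz.
Olga is a white offspring of Carlos (Zz) × Greta (Zz), whose cross gives 1/4 ZZ : 1/2 Zz : 1/4 zz; conditioning on being white, Olga is ZZ with probability 1/3, Zz with probability 2/3.
Summing over parental genotype combinations, P(offspring is white) = 1/3·1 + 2/3·1/2 = 2/3.

2/3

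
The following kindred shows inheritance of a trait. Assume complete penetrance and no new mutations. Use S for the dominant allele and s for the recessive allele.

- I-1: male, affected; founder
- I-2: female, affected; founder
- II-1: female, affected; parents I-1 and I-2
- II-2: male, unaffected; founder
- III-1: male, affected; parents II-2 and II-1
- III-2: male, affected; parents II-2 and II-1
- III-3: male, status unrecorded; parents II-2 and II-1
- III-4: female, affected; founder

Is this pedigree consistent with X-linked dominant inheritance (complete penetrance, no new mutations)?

A consistent assignment under X-linked dominant exists: I-1 X^S Y, I-2 X^S X^S, II-1 X^S X^S, II-2 X^s Y, III-1 X^S Y, III-2 X^S Y, III-3 X^S Y, III-4 X^S X^S.
In this assignment every recorded phenotype matches its genotype and every non-founder's genotype is obtainable from its parents' genotypes, so the pedigree is consistent.

Yes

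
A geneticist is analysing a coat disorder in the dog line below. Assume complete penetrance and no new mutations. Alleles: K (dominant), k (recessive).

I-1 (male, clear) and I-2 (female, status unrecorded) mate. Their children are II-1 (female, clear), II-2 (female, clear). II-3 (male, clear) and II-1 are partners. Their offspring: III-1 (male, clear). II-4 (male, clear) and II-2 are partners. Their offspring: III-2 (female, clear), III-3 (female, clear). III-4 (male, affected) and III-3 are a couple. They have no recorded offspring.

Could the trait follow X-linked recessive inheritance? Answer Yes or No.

Yes

A consistent assignment under X-linked recessive exists: I-1 X^K Y, I-2 X^K X^K, II-1 X^K X^K, II-2 X^K X^K, II-3 X^K Y, II-4 X^K Y, III-1 X^K Y, III-2 X^K X^K, III-3 X^K X^K, III-4 X^k Y.
In this assignment every recorded phenotype matches its genotype and every non-founder's genotype is obtainable from its parents' genotypes, so the pedigree is consistent.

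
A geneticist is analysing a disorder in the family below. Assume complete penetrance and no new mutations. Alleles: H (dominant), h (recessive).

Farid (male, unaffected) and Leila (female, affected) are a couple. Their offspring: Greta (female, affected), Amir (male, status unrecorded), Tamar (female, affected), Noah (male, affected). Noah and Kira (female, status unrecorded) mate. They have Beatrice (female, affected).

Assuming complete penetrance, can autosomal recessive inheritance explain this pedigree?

Yes

A consistent assignment under autosomal recessive exists: Farid Hh, Leila hh, Greta hh, Amir Hh, Tamar hh, Noah hh, Kira Hh, Beatrice hh.
In this assignment every recorded phenotype matches its genotype and every non-founder's genotype is obtainable from its parents' genotypes, so the pedigree is consistent.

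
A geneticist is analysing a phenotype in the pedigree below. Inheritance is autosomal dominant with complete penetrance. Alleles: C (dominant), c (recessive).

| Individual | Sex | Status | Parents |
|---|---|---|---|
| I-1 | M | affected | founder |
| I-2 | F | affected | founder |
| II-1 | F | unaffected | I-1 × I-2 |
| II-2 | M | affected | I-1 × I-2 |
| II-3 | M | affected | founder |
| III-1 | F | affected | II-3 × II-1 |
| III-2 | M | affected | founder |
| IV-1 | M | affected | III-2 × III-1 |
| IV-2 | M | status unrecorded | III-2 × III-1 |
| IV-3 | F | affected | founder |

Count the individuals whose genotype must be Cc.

Obligate heterozygotes: I-1 is affected so carries C and passed c to II-1 (cc), so I-1 is Cc; I-2 is affected so carries C and passed c to II-1 (cc), so I-2 is Cc; III-1 is affected so carries C and received c from II-1 (cc), so III-1 is Cc.
Every other individual is either homozygous by phenotype or has at least one consistent homozygous assignment, so the count is 3.

3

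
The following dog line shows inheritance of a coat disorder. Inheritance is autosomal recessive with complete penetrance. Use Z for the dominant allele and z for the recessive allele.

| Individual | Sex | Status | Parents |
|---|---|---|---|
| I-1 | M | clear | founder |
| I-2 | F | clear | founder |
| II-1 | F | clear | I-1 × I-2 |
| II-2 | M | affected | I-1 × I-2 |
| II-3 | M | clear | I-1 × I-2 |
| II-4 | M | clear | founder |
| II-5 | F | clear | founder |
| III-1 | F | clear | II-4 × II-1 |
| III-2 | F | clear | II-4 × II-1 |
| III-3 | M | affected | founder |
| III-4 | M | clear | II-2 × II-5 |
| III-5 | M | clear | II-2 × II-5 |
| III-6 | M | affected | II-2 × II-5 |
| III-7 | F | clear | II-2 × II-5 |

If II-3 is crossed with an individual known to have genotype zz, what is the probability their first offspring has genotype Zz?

I-1 is clear so carries Z and passed z to II-2 (zz), so I-1 is Zz.
I-2 is clear so carries Z and passed z to II-2 (zz), so I-2 is Zz.
II-3 is a clear offspring of I-1 (Zz) × I-2 (Zz), whose cross gives 1/4 ZZ : 1/2 Zz : 1/4 zz; conditioning on being clear, II-3 is ZZ with probability 1/3, Zz with probability 2/3.
Summing over parental genotype combinations, P(offspring has genotype Zz) = 1/3·1 + 2/3·1/2 = 2/3.

2/3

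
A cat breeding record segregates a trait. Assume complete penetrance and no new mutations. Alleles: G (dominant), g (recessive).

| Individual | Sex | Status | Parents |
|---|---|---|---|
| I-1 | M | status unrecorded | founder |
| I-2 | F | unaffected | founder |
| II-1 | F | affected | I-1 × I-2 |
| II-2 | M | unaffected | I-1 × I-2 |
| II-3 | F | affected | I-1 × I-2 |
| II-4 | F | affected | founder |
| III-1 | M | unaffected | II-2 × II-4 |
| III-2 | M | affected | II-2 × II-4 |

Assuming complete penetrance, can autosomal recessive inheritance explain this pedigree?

A consistent assignment under autosomal recessive exists: I-1 Gg, I-2 Gg, II-1 gg, II-2 Gg, II-3 gg, II-4 gg, III-1 Gg, III-2 gg.
In this assignment every recorded phenotype matches its genotype and every non-founder's genotype is obtainable from its parents' genotypes, so the pedigree is consistent.

Yes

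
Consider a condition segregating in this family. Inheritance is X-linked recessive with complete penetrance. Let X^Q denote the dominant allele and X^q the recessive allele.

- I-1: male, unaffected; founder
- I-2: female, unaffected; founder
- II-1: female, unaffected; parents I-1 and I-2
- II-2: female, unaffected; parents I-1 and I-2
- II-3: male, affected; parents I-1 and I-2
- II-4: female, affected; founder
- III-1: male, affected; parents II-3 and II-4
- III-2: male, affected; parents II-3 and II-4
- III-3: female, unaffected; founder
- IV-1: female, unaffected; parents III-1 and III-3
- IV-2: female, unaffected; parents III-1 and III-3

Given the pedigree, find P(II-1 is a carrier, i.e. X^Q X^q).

I-1 is unaffected, so I-1 is X^Q Y.
I-2 is unaffected so carries Q and passed q to II-3 (X^q Y), so I-2 is X^Q X^q.
Their cross gives offspring ratios 1/2 X^Q X^Q : 1/2 X^Q X^q. Conditioning on II-1 being unaffected, P(X^Q X^q) = 1/2 / 1 = 1/2.

1/2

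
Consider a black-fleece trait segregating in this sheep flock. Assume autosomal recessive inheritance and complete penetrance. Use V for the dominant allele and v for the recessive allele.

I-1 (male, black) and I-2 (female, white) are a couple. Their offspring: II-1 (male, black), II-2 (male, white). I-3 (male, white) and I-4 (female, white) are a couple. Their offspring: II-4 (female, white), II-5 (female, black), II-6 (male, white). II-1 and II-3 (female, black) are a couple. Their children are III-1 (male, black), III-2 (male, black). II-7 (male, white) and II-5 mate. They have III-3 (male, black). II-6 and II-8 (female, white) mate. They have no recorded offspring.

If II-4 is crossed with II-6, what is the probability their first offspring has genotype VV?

I-3 is white so carries V and passed v to II-5 (vv), so I-3 is Vv.
I-4 is white so carries V and passed v to II-5 (vv), so I-4 is Vv.
II-4 is a white offspring of I-3 (Vv) × I-4 (Vv), whose cross gives 1/4 VV : 1/2 Vv : 1/4 vv; conditioning on being white, II-4 is VV with probability 1/3, Vv with probability 2/3.
II-6 is a white offspring of I-3 (Vv) × I-4 (Vv), whose cross gives 1/4 VV : 1/2 Vv : 1/4 vv; conditioning on being white, II-6 is VV with probability 1/3, Vv with probability 2/3.
Summing over parental genotype combinations, P(offspring has genotype VV) = 1/9·1 + 2/9·1/2 + 2/9·1/2 + 4/9·1/4 = 4/9.

4/9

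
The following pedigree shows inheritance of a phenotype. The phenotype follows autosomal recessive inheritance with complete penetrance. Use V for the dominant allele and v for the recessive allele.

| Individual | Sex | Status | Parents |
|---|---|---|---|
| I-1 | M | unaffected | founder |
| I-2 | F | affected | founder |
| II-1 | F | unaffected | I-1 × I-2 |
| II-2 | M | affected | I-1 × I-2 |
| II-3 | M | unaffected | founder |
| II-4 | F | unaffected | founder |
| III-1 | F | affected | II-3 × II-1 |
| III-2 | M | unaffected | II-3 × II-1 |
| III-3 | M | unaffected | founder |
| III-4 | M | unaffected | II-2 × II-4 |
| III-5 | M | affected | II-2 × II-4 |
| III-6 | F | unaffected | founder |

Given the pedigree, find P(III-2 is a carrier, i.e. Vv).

2/3

II-3 is unaffected so carries V and passed v to III-1 (vv), so II-3 is Vv.
II-1 is unaffected so carries V and received v from I-2 (vv), so II-1 is Vv.
Their cross gives offspring ratios 1/4 VV : 1/2 Vv : 1/4 vv. Conditioning on III-2 being unaffected, P(Vv) = 1/2 / 3/4 = 2/3.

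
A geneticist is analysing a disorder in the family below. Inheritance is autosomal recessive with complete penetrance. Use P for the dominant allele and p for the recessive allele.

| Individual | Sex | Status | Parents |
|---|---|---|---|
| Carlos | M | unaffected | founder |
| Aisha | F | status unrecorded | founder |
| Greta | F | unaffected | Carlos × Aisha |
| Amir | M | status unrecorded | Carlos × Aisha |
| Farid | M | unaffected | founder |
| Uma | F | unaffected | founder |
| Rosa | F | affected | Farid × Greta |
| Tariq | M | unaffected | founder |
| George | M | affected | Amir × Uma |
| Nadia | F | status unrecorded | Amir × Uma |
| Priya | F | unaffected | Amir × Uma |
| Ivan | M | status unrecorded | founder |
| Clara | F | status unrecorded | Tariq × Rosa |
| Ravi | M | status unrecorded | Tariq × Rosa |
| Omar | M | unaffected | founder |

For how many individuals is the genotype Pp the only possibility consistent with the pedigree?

3

Obligate heterozygotes: Greta is unaffected so carries P and passed p to Rosa (pp), so Greta is Pp; Farid is unaffected so carries P and passed p to Rosa (pp), so Farid is Pp; Uma is unaffected so carries P and passed p to George (pp), so Uma is Pp.
Every other individual is either homozygous by phenotype or has at least one consistent homozygous assignment, so the count is 3.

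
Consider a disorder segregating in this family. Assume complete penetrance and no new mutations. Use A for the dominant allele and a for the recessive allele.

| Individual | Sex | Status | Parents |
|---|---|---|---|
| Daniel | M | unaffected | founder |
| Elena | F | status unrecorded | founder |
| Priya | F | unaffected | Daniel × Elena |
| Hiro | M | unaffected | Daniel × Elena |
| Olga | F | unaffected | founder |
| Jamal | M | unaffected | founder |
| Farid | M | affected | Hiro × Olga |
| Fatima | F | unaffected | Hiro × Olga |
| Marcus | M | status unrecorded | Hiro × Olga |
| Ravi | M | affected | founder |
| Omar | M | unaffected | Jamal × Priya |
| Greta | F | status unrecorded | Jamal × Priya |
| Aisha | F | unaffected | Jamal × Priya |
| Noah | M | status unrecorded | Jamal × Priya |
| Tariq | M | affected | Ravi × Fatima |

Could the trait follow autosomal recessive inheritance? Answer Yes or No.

Yes

A consistent assignment under autosomal recessive exists: Daniel AA, Elena Aa, Priya AA, Hiro Aa, Olga Aa, Jamal AA, Farid aa, Fatima Aa, Marcus AA, Ravi aa, Omar AA, Greta AA, Aisha AA, Noah AA, Tariq aa.
In this assignment every recorded phenotype matches its genotype and every non-founder's genotype is obtainable from its parents' genotypes, so the pedigree is consistent.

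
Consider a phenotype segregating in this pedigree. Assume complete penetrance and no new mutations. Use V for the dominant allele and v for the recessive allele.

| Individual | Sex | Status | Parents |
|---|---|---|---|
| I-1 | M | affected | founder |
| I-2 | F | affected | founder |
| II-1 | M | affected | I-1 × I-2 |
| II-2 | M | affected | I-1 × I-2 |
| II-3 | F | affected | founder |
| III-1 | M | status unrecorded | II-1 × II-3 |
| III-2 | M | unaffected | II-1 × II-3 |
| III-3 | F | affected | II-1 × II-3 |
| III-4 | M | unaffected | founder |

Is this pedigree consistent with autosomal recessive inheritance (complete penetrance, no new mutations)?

Under autosomal recessive, III-2 (unaffected, male) cannot arise from II-1 (affected) × II-3 (affected).

No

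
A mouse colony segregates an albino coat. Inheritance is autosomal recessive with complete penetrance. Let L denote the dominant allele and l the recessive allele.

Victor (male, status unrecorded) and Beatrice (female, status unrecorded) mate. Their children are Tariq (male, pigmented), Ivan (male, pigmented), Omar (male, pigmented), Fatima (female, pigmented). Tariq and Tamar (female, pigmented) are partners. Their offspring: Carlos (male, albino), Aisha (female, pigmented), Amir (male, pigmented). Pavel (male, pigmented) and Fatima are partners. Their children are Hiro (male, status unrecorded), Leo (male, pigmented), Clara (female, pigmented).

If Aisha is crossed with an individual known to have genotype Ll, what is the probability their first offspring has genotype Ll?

Tariq is pigmented so carries L and passed l to Carlos (ll), so Tariq is Ll.
Tamar is pigmented so carries L and passed l to Carlos (ll), so Tamar is Ll.
Aisha is a pigmented offspring of Tariq (Ll) × Tamar (Ll), whose cross gives 1/4 LL : 1/2 Ll : 1/4 ll; conditioning on being pigmented, Aisha is LL with probability 1/3, Ll with probability 2/3.
Summing over parental genotype combinations, P(offspring has genotype Ll) = 1/3·1/2 + 2/3·1/2 = 1/2.

1/2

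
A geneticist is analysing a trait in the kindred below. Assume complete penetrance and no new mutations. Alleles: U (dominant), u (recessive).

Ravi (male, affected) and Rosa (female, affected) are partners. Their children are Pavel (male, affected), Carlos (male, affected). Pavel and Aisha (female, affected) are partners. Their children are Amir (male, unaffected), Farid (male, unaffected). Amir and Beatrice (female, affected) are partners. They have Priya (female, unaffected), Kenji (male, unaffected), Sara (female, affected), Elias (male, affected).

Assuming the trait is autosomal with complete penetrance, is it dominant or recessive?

Pavel and Aisha are both affected yet have an unaffected child Amir. Under a recessive model two affected parents are homozygous and every child would be affected, so the trait cannot be recessive.

dominant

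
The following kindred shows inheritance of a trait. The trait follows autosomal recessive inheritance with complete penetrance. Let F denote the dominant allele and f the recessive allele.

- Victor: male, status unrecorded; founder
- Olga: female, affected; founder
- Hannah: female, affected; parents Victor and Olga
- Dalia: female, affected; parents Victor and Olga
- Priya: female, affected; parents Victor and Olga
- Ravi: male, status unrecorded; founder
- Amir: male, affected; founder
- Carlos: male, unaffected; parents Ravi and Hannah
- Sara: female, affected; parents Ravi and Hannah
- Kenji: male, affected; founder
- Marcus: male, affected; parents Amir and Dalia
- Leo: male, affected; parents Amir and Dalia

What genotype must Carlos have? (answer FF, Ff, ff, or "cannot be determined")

Ff

From phenotype alone, Carlos is FF or Ff.
Carlos is unaffected so carries F and received f from Hannah (ff), so Carlos is Ff.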